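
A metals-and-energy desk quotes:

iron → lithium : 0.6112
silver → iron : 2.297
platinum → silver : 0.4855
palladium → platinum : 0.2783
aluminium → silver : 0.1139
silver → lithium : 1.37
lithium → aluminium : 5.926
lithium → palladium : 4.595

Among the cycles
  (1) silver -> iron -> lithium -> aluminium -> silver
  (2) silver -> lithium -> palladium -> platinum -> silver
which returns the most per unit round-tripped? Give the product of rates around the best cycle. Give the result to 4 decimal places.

(1) 2.297 × 0.6112 × 5.926 × 0.1139 = 0.94761
(2) 1.37 × 4.595 × 0.2783 × 0.4855 = 0.85057
Highest is cycle (1) at 0.9476 (≤1, no arbitrage).

0.9476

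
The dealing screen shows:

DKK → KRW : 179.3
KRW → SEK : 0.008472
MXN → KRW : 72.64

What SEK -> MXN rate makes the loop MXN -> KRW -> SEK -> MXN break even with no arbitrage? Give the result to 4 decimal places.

1.6249

Known legs of the cycle: 72.64 × 0.008472 = 0.61540608
For no arbitrage the full-cycle product must be 1, so the missing rate is 1 / 0.61540608 ≈ 1.624943.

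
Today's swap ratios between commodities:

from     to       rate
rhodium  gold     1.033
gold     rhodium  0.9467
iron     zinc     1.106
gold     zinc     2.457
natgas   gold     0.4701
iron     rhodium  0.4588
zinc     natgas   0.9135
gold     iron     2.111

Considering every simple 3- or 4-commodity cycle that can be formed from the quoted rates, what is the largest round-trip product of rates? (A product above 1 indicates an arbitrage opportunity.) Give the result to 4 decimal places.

1.0551

natgas→gold→zinc→natgas: 0.4701 × 2.457 × 0.9135 = 1.05513
natgas→gold→iron→zinc→natgas: 0.4701 × 2.111 × 1.106 × 0.9135 = 1.00263
iron→rhodium→gold→iron: 0.4588 × 1.033 × 2.111 = 1.00049
Maximum is natgas→gold→zinc→natgas at 1.0551; arbitrage exists.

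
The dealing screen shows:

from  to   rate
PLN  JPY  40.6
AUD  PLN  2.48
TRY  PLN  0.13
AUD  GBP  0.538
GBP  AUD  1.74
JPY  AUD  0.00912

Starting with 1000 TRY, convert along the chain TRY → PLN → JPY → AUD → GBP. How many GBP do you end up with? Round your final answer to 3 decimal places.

25.897

1000 TRY × 0.13 = 130 PLN
130 PLN × 40.6 = 5278 JPY
5278 JPY × 0.00912 = 48.13536 AUD
48.13536 AUD × 0.538 = 25.89682368 GBP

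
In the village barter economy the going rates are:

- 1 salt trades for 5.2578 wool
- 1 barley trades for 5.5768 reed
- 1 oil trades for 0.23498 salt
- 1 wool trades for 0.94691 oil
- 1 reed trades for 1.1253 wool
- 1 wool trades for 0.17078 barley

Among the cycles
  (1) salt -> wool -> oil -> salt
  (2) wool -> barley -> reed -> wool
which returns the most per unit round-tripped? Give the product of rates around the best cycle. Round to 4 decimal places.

(1) 5.2578 × 0.94691 × 0.23498 = 1.16989
(2) 0.17078 × 5.5768 × 1.1253 = 1.07174
Highest is cycle (1) at 1.1699 (>1, arbitrage).

1.1699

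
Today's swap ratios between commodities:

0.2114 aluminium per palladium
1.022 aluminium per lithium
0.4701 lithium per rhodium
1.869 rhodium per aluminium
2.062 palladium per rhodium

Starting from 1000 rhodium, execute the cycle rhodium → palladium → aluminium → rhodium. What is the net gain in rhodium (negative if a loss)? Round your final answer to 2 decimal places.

-185.29

1000 rhodium × 2.062 = 2062 palladium
2062 palladium × 0.2114 = 435.9068 aluminium
435.9068 aluminium × 1.869 = 814.7098092 rhodium
Net change: 814.7098092 − 1000 = -185.2901908 rhodium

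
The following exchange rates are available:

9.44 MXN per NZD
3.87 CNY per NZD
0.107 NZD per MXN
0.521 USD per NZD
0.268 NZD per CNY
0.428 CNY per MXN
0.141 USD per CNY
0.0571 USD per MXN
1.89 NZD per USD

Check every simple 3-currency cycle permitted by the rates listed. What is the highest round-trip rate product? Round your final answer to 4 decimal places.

1.0828

NZD→MXN→CNY→NZD: 9.44 × 0.428 × 0.268 = 1.08281
NZD→CNY→USD→NZD: 3.87 × 0.141 × 1.89 = 1.03132
NZD→MXN→USD→NZD: 9.44 × 0.0571 × 1.89 = 1.01876
Maximum is NZD→MXN→CNY→NZD at 1.0828; arbitrage exists.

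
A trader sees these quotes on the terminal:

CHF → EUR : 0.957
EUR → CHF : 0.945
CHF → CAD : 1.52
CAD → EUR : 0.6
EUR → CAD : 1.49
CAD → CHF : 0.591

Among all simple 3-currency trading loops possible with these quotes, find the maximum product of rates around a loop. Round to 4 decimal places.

0.8618

EUR→CHF→CAD→EUR: 0.945 × 1.52 × 0.6 = 0.86184
EUR→CAD→CHF→EUR: 1.49 × 0.591 × 0.957 = 0.84272
Maximum is EUR→CHF→CAD→EUR at 0.8618; no arbitrage — every cycle loses value.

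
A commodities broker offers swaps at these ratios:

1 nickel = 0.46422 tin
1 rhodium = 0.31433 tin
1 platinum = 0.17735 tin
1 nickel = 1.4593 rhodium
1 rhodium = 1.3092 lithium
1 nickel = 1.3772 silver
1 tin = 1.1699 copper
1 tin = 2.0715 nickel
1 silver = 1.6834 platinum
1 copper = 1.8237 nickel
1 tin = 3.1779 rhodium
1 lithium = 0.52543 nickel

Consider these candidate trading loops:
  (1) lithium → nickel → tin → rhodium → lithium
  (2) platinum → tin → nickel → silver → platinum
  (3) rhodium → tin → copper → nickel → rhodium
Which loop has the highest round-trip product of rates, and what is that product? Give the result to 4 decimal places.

(1) 0.52543 × 0.46422 × 3.1779 × 1.3092 = 1.01481
(2) 0.17735 × 2.0715 × 1.3772 × 1.6834 = 0.85173
(3) 0.31433 × 1.1699 × 1.8237 × 1.4593 = 0.97866
Highest is cycle (1) at 1.0148 (>1, arbitrage).

1.0148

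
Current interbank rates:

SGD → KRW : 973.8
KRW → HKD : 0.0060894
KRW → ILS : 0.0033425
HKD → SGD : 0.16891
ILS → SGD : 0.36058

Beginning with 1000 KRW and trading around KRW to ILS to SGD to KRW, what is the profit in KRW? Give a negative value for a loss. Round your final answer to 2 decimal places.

173.66

1000 KRW × 0.0033425 = 3.3425 ILS
3.3425 ILS × 0.36058 = 1.20523865 SGD
1.20523865 SGD × 973.8 = 1173.66139737 KRW
Net change: 1173.66139737 − 1000 = 173.66139737 KRW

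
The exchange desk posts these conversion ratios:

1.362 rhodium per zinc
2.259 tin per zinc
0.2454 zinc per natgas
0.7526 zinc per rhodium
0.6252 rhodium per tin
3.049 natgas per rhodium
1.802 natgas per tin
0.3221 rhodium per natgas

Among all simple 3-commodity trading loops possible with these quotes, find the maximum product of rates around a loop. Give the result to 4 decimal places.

tin→rhodium→zinc→tin: 0.6252 × 0.7526 × 2.259 = 1.06292
rhodium→natgas→zinc→rhodium: 3.049 × 0.2454 × 1.362 = 1.01908
tin→natgas→zinc→tin: 1.802 × 0.2454 × 2.259 = 0.99895
Maximum is tin→rhodium→zinc→tin at 1.0629; arbitrage exists.

1.0629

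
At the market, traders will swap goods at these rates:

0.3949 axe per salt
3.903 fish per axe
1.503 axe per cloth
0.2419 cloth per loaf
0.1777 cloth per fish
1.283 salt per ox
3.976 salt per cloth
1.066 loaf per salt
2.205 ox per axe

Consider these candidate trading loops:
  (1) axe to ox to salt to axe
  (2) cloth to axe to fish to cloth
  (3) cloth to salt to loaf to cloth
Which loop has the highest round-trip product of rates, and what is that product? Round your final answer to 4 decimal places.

(1) 2.205 × 1.283 × 0.3949 = 1.11718
(2) 1.503 × 3.903 × 0.1777 = 1.04243
(3) 3.976 × 1.066 × 0.2419 = 1.02527
Highest is cycle (1) at 1.1172 (>1, arbitrage).

1.1172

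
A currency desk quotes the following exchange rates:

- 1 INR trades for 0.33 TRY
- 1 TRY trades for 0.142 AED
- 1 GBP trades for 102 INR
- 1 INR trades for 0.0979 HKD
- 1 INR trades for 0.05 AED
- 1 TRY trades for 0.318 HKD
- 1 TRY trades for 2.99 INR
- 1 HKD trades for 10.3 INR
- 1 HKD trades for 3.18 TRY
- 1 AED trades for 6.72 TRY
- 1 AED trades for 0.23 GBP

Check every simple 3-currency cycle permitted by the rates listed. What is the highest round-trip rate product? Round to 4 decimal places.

AED→GBP→INR→AED: 0.23 × 102 × 0.05 = 1.17300
HKD→INR→TRY→HKD: 10.3 × 0.33 × 0.318 = 1.08088
AED→TRY→INR→AED: 6.72 × 2.99 × 0.05 = 1.00464
HKD→TRY→INR→HKD: 3.18 × 2.99 × 0.0979 = 0.93085
Maximum is AED→GBP→INR→AED at 1.1730; arbitrage exists.

1.1730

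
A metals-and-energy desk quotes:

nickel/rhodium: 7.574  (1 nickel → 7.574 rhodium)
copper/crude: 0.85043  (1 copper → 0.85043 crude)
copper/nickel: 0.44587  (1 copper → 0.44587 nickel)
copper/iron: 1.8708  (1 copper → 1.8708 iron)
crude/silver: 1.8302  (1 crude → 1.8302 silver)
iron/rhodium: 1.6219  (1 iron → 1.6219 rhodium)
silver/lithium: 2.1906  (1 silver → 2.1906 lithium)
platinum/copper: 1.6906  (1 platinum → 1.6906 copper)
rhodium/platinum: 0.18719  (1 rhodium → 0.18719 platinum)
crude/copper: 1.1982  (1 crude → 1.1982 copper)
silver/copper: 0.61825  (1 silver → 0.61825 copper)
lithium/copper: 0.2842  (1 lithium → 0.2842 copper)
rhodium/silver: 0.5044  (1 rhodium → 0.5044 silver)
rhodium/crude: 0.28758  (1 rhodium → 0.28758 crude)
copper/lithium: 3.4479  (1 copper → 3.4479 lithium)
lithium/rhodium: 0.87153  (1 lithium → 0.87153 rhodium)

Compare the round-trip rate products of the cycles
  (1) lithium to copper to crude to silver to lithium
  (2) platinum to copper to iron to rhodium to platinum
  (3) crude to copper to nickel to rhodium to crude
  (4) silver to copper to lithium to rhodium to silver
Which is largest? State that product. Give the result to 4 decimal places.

1.1636

(1) 0.2842 × 0.85043 × 1.8302 × 2.1906 = 0.96900
(2) 1.6906 × 1.8708 × 1.6219 × 0.18719 = 0.96023
(3) 1.1982 × 0.44587 × 7.574 × 0.28758 = 1.16365
(4) 0.61825 × 3.4479 × 0.87153 × 0.5044 = 0.93708
Highest is cycle (3) at 1.1636 (>1, arbitrage).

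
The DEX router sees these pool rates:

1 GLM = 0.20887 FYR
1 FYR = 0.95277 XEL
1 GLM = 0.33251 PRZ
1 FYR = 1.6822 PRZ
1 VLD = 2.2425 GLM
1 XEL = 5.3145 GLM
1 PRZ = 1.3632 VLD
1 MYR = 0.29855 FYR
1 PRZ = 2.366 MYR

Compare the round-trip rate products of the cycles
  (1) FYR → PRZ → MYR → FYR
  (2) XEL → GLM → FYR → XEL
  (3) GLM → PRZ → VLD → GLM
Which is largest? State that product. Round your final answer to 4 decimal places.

(1) 1.6822 × 2.366 × 0.29855 = 1.18825
(2) 5.3145 × 0.20887 × 0.95277 = 1.05761
(3) 0.33251 × 1.3632 × 2.2425 = 1.01648
Highest is cycle (1) at 1.1883 (>1, arbitrage).

1.1883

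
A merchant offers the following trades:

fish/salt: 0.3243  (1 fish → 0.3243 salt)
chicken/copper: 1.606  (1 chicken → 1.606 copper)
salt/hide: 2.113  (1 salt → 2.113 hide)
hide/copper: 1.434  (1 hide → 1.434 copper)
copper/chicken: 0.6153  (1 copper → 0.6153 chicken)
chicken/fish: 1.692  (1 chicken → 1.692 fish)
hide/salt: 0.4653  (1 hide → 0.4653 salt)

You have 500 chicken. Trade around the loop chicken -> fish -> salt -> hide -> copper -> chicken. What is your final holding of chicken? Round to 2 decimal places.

500 chicken × 1.692 = 846 fish
846 fish × 0.3243 = 274.3578 salt
274.3578 salt × 2.113 = 579.7180314 hide
579.7180314 hide × 1.434 = 831.3156570276 copper
831.3156570276 copper × 0.6153 = 511.50852376908228 chicken

511.51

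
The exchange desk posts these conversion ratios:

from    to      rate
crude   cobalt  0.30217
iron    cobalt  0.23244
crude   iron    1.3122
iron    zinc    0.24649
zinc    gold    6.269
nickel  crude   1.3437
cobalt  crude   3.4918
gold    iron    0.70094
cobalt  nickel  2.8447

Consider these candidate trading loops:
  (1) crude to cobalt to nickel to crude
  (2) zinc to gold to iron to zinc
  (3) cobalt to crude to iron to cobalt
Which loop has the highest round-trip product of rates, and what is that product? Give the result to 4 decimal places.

1.1550

(1) 0.30217 × 2.8447 × 1.3437 = 1.15502
(2) 6.269 × 0.70094 × 0.24649 = 1.08312
(3) 3.4918 × 1.3122 × 0.23244 = 1.06503
Highest is cycle (1) at 1.1550 (>1, arbitrage).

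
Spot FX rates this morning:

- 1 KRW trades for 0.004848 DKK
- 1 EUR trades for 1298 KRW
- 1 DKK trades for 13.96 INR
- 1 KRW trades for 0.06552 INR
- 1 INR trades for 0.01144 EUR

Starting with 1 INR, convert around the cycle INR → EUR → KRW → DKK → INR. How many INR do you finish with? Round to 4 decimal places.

1 INR × 0.01144 = 0.01144 EUR
0.01144 EUR × 1298 = 14.84912 KRW
14.84912 KRW × 0.004848 = 0.07198853376 DKK
0.07198853376 DKK × 13.96 = 1.0049599312896 INR

1.0050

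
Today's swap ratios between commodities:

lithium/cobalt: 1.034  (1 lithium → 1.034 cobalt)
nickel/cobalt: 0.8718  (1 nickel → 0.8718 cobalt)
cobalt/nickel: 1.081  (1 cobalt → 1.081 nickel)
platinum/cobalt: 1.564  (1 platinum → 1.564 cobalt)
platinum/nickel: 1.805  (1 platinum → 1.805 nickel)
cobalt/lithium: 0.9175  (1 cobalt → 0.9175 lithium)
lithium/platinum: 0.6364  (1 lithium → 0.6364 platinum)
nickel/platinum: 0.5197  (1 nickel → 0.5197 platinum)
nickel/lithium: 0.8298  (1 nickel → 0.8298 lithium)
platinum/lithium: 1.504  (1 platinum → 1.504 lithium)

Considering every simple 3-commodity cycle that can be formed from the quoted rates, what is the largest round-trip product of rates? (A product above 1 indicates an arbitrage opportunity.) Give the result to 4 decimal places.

0.9532

nickel→lithium→platinum→nickel: 0.8298 × 0.6364 × 1.805 = 0.95319
nickel→lithium→cobalt→nickel: 0.8298 × 1.034 × 1.081 = 0.92751
lithium→platinum→cobalt→lithium: 0.6364 × 1.564 × 0.9175 = 0.91321
nickel→platinum→cobalt→nickel: 0.5197 × 1.564 × 1.081 = 0.87865
Maximum is nickel→lithium→platinum→nickel at 0.9532; no arbitrage — every cycle loses value.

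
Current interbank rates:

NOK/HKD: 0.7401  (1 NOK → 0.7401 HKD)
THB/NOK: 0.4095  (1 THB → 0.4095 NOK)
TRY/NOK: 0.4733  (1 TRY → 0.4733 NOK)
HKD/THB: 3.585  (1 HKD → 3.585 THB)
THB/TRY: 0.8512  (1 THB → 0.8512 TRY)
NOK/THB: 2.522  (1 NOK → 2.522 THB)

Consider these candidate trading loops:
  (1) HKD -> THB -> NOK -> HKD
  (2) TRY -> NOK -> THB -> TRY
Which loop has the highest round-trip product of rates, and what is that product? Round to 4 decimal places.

1.0865

(1) 3.585 × 0.4095 × 0.7401 = 1.08651
(2) 0.4733 × 2.522 × 0.8512 = 1.01605
Highest is cycle (1) at 1.0865 (>1, arbitrage).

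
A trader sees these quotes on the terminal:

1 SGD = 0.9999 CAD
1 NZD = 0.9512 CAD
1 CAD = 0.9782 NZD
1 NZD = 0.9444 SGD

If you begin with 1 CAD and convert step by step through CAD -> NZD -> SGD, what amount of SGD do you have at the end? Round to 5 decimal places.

1 CAD × 0.9782 = 0.9782 NZD
0.9782 NZD × 0.9444 = 0.92381208 SGD

0.92381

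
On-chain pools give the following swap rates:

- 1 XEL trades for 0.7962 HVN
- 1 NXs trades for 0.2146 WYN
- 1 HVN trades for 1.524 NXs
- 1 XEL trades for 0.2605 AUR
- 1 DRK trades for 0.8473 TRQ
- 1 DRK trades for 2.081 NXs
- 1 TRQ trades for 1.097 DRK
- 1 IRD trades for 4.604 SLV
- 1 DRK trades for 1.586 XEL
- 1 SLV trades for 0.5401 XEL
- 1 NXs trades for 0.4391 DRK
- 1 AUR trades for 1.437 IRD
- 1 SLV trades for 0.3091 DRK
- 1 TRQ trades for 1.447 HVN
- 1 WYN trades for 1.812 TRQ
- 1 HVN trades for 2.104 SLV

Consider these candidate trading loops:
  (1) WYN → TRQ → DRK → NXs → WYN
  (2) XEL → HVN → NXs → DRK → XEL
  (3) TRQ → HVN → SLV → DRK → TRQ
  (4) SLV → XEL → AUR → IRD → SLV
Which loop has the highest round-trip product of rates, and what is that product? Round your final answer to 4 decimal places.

(1) 1.812 × 1.097 × 2.081 × 0.2146 = 0.88770
(2) 0.7962 × 1.524 × 0.4391 × 1.586 = 0.84503
(3) 1.447 × 2.104 × 0.3091 × 0.8473 = 0.79735
(4) 0.5401 × 0.2605 × 1.437 × 4.604 = 0.93084
Highest is cycle (4) at 0.9308 (≤1, no arbitrage).

0.9308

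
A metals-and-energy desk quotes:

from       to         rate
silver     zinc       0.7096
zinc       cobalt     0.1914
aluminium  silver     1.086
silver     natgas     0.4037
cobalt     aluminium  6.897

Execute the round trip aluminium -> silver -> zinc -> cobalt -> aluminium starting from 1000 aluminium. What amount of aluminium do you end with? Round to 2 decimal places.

1017.29

1000 aluminium × 1.086 = 1086 silver
1086 silver × 0.7096 = 770.6256 zinc
770.6256 zinc × 0.1914 = 147.49773984 cobalt
147.49773984 cobalt × 6.897 = 1017.29191167648 aluminium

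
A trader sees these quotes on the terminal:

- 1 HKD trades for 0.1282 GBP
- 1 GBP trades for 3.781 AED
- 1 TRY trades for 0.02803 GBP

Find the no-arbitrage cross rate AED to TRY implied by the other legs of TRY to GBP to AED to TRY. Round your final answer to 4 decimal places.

9.4356

Known legs of the cycle: 0.02803 × 3.781 = 0.10598143
For no arbitrage the full-cycle product must be 1, so the missing rate is 1 / 0.10598143 ≈ 9.435615.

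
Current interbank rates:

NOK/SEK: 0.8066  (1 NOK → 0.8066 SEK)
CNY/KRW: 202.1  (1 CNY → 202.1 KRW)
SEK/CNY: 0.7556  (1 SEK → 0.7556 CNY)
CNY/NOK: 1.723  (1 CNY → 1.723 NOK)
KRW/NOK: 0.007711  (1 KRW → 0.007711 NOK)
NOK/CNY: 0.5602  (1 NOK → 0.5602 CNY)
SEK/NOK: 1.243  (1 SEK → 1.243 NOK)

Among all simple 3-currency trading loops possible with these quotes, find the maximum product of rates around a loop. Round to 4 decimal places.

SEK→CNY→NOK→SEK: 0.7556 × 1.723 × 0.8066 = 1.05011
NOK→CNY→KRW→NOK: 0.5602 × 202.1 × 0.007711 = 0.87301
Maximum is SEK→CNY→NOK→SEK at 1.0501; arbitrage exists.

1.0501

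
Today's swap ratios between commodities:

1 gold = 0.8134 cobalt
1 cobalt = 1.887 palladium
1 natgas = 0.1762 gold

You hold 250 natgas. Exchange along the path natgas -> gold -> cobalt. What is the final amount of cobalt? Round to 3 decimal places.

250 natgas × 0.1762 = 44.05 gold
44.05 gold × 0.8134 = 35.83027 cobalt

35.830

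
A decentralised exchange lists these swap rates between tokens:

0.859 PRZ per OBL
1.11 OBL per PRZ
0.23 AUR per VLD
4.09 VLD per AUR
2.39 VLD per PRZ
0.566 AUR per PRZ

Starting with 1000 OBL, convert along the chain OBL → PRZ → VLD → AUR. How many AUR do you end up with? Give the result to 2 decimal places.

1000 OBL × 0.859 = 859 PRZ
859 PRZ × 2.39 = 2053.01 VLD
2053.01 VLD × 0.23 = 472.1923 AUR

472.19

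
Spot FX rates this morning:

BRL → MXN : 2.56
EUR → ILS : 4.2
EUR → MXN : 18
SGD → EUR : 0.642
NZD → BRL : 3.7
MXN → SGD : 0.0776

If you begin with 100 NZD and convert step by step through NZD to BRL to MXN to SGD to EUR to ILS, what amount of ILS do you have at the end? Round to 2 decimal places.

100 NZD × 3.7 = 370 BRL
370 BRL × 2.56 = 947.2 MXN
947.2 MXN × 0.0776 = 73.50272 SGD
73.50272 SGD × 0.642 = 47.18874624 EUR
47.18874624 EUR × 4.2 = 198.192734208 ILS

198.19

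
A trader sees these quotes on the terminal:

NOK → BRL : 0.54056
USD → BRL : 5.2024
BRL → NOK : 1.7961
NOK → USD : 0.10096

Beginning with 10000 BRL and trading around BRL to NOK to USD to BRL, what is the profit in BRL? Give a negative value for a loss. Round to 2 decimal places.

10000 BRL × 1.7961 = 17961 NOK
17961 NOK × 0.10096 = 1813.34256 USD
1813.34256 USD × 5.2024 = 9433.733334144 BRL
Net change: 9433.733334144 − 10000 = -566.266665856 BRL

-566.27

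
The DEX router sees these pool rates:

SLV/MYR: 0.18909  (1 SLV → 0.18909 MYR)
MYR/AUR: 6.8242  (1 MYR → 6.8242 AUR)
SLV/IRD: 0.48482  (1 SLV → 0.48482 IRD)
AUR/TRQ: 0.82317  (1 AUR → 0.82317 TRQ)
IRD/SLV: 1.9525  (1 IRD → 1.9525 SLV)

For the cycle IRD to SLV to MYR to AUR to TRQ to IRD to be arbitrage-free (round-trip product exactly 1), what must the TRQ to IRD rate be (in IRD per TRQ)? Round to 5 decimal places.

Known legs of the cycle: 1.9525 × 0.18909 × 6.8242 × 0.82317 = 2.07396243178763265
For no arbitrage the full-cycle product must be 1, so the missing rate is 1 / 2.07396243178763265 ≈ 0.4821688.

0.48217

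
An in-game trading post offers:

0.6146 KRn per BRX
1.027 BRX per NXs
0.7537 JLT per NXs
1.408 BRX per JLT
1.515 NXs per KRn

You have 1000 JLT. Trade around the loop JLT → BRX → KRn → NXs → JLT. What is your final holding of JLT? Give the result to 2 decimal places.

1000 JLT × 1.408 = 1408 BRX
1408 BRX × 0.6146 = 865.3568 KRn
865.3568 KRn × 1.515 = 1311.015552 NXs
1311.015552 NXs × 0.7537 = 988.1124215424 JLT

988.11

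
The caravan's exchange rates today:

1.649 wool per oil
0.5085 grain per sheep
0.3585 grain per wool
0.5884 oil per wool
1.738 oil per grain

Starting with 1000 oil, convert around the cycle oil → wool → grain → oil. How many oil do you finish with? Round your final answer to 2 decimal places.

1027.45

1000 oil × 1.649 = 1649 wool
1649 wool × 0.3585 = 591.1665 grain
591.1665 grain × 1.738 = 1027.447377 oil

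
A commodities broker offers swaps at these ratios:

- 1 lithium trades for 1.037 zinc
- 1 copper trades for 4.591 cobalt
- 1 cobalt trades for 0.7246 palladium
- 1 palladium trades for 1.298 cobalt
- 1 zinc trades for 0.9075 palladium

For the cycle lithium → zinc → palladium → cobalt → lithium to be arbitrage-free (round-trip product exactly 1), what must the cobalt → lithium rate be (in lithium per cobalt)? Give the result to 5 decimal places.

Known legs of the cycle: 1.037 × 0.9075 × 1.298 = 1.221518595
For no arbitrage the full-cycle product must be 1, so the missing rate is 1 / 1.221518595 ≈ 0.8186531.

0.81865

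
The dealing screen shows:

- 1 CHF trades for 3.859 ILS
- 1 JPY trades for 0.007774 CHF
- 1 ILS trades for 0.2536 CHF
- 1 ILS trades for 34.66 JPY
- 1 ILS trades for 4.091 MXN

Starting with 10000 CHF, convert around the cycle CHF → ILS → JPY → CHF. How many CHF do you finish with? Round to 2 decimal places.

10397.95

10000 CHF × 3.859 = 38590 ILS
38590 ILS × 34.66 = 1337529.4 JPY
1337529.4 JPY × 0.007774 = 10397.9535556 CHF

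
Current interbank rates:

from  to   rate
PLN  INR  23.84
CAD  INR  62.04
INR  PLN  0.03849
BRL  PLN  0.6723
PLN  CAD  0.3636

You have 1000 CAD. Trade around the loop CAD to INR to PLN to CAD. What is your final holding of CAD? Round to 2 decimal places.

1000 CAD × 62.04 = 62040 INR
62040 INR × 0.03849 = 2387.9196 PLN
2387.9196 PLN × 0.3636 = 868.24756656 CAD

868.25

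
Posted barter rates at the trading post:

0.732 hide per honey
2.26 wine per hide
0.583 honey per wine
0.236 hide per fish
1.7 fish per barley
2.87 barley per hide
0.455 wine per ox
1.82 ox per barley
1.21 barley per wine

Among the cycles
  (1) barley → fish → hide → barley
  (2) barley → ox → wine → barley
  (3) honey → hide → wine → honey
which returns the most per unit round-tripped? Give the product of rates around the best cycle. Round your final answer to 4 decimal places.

(1) 1.7 × 0.236 × 2.87 = 1.15144
(2) 1.82 × 0.455 × 1.21 = 1.00200
(3) 0.732 × 2.26 × 0.583 = 0.96447
Highest is cycle (1) at 1.1514 (>1, arbitrage).

1.1514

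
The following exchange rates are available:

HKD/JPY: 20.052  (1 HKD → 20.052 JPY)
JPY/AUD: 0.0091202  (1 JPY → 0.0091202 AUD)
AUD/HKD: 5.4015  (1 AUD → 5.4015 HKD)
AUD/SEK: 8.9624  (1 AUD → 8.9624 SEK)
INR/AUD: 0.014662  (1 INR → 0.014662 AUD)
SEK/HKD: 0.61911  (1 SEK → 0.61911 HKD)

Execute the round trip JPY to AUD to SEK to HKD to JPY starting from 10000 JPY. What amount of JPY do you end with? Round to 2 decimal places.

10147.39

10000 JPY × 0.0091202 = 91.202 AUD
91.202 AUD × 8.9624 = 817.3888048 SEK
817.3888048 SEK × 0.61911 = 506.053582939728 HKD
506.053582939728 HKD × 20.052 = 10147.386445107425856 JPY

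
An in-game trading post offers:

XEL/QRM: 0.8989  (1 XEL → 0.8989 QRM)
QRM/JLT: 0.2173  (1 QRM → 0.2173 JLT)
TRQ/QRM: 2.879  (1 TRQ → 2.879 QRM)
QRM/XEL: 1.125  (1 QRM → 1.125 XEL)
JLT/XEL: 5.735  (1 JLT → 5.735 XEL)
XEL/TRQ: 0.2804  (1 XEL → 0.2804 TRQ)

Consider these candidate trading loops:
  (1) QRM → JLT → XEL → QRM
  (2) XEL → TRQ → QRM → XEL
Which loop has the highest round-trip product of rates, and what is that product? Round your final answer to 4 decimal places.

(1) 0.2173 × 5.735 × 0.8989 = 1.12022
(2) 0.2804 × 2.879 × 1.125 = 0.90818
Highest is cycle (1) at 1.1202 (>1, arbitrage).

1.1202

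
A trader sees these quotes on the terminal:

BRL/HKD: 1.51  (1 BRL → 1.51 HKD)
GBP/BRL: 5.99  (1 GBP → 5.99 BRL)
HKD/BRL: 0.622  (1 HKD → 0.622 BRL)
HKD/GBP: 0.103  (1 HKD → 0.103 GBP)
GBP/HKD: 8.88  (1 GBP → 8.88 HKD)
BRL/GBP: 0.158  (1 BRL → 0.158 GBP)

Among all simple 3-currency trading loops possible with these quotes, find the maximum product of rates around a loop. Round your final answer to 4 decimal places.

HKD→GBP→BRL→HKD: 0.103 × 5.99 × 1.51 = 0.93162
HKD→BRL→GBP→HKD: 0.622 × 0.158 × 8.88 = 0.87269
Maximum is HKD→GBP→BRL→HKD at 0.9316; no arbitrage — every cycle loses value.

0.9316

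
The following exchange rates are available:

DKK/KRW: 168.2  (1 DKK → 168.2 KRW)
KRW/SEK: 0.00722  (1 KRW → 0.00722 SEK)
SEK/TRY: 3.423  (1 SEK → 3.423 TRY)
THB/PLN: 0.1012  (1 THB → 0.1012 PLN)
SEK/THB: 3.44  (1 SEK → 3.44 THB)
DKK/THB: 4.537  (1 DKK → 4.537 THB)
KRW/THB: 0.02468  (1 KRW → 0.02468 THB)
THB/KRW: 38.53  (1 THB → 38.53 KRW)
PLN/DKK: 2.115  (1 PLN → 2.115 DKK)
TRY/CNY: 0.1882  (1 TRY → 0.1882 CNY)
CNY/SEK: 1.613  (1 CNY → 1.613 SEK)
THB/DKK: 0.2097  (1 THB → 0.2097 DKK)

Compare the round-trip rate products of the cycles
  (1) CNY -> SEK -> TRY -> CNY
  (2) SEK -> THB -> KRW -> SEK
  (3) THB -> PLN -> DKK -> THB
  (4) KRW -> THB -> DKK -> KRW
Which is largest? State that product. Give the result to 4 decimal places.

1.0391

(1) 1.613 × 3.423 × 0.1882 = 1.03911
(2) 3.44 × 38.53 × 0.00722 = 0.95696
(3) 0.1012 × 2.115 × 4.537 = 0.97109
(4) 0.02468 × 0.2097 × 168.2 = 0.87050
Highest is cycle (1) at 1.0391 (>1, arbitrage).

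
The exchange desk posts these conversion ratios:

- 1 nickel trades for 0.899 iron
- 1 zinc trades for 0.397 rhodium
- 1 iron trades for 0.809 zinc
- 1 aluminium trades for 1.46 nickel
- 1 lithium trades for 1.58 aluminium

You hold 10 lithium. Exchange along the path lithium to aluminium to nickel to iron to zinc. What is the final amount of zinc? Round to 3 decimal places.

16.777

10 lithium × 1.58 = 15.8 aluminium
15.8 aluminium × 1.46 = 23.068 nickel
23.068 nickel × 0.899 = 20.738132 iron
20.738132 iron × 0.809 = 16.777148788 zinc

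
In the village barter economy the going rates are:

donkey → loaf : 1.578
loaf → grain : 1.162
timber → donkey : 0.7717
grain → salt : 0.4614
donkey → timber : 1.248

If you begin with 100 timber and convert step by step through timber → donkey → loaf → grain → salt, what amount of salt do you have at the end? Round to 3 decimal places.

65.289

100 timber × 0.7717 = 77.17 donkey
77.17 donkey × 1.578 = 121.77426 loaf
121.77426 loaf × 1.162 = 141.50169012 grain
141.50169012 grain × 0.4614 = 65.288879821368 salt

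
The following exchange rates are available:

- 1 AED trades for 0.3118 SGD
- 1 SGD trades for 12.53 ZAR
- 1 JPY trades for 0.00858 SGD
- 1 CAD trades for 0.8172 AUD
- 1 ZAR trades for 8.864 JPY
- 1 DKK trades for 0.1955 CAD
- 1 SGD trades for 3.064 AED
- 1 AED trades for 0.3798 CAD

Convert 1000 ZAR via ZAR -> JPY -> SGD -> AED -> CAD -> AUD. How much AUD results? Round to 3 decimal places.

72.325

1000 ZAR × 8.864 = 8864 JPY
8864 JPY × 0.00858 = 76.05312 SGD
76.05312 SGD × 3.064 = 233.02675968 AED
233.02675968 AED × 0.3798 = 88.503563326464 CAD
88.503563326464 CAD × 0.8172 = 72.3251119503863808 AUD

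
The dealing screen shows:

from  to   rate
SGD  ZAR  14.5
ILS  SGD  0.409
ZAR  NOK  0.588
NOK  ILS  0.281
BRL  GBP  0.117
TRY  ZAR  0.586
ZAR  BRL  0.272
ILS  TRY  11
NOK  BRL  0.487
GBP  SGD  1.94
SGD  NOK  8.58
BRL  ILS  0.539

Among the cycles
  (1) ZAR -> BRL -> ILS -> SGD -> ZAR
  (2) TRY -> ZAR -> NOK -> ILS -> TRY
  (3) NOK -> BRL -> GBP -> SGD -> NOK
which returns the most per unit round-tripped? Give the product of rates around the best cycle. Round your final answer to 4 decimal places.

(1) 0.272 × 0.539 × 0.409 × 14.5 = 0.86946
(2) 0.586 × 0.588 × 0.281 × 11 = 1.06506
(3) 0.487 × 0.117 × 1.94 × 8.58 = 0.94843
Highest is cycle (2) at 1.0651 (>1, arbitrage).

1.0651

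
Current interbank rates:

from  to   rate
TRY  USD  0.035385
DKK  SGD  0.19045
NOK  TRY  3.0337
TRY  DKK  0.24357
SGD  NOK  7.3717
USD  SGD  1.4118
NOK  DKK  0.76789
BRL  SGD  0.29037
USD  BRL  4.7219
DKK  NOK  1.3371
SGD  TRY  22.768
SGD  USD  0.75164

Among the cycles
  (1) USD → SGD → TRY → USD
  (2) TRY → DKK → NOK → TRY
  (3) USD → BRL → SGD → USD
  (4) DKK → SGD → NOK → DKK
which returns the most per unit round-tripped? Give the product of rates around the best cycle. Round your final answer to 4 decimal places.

1.1374

(1) 1.4118 × 22.768 × 0.035385 = 1.13741
(2) 0.24357 × 1.3371 × 3.0337 = 0.98801
(3) 4.7219 × 0.29037 × 0.75164 = 1.03057
(4) 0.19045 × 7.3717 × 0.76789 = 1.07807
Highest is cycle (1) at 1.1374 (>1, arbitrage).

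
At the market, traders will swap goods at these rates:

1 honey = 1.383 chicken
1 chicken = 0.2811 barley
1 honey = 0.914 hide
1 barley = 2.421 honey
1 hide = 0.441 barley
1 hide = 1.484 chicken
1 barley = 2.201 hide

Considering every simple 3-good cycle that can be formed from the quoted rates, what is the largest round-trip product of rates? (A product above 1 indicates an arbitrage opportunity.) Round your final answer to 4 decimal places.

0.9758

barley→honey→hide→barley: 2.421 × 0.914 × 0.441 = 0.97584
barley→honey→chicken→barley: 2.421 × 1.383 × 0.2811 = 0.94119
barley→hide→chicken→barley: 2.201 × 1.484 × 0.2811 = 0.91815
Maximum is barley→honey→hide→barley at 0.9758; no arbitrage — every cycle loses value.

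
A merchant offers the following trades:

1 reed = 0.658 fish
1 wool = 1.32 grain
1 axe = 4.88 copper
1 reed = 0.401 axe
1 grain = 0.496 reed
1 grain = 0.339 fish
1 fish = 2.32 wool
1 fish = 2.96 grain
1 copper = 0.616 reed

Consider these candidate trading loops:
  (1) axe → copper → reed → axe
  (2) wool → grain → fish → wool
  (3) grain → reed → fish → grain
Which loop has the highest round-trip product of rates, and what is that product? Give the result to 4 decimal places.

(1) 4.88 × 0.616 × 0.401 = 1.20544
(2) 1.32 × 0.339 × 2.32 = 1.03815
(3) 0.496 × 0.658 × 2.96 = 0.96605
Highest is cycle (1) at 1.2054 (>1, arbitrage).

1.2054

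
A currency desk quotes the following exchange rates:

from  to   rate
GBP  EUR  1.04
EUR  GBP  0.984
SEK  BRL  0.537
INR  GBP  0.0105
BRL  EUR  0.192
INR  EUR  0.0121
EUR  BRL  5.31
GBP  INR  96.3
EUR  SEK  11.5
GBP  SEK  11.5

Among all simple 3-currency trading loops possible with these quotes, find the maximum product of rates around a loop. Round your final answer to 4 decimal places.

EUR→SEK→BRL→EUR: 11.5 × 0.537 × 0.192 = 1.18570
EUR→GBP→INR→EUR: 0.984 × 96.3 × 0.0121 = 1.14659
Maximum is EUR→SEK→BRL→EUR at 1.1857; arbitrage exists.

1.1857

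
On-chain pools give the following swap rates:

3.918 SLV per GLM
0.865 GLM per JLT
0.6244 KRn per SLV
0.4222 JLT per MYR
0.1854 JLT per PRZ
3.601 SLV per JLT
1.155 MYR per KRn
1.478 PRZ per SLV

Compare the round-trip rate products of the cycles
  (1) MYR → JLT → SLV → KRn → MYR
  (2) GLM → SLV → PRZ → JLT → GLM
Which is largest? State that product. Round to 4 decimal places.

1.0964

(1) 0.4222 × 3.601 × 0.6244 × 1.155 = 1.09644
(2) 3.918 × 1.478 × 0.1854 × 0.865 = 0.92868
Highest is cycle (1) at 1.0964 (>1, arbitrage).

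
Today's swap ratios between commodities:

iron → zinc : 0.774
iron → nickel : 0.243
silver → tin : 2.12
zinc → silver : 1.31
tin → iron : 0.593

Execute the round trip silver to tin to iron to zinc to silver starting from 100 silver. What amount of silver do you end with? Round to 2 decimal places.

127.47

100 silver × 2.12 = 212 tin
212 tin × 0.593 = 125.716 iron
125.716 iron × 0.774 = 97.304184 zinc
97.304184 zinc × 1.31 = 127.46848104 silver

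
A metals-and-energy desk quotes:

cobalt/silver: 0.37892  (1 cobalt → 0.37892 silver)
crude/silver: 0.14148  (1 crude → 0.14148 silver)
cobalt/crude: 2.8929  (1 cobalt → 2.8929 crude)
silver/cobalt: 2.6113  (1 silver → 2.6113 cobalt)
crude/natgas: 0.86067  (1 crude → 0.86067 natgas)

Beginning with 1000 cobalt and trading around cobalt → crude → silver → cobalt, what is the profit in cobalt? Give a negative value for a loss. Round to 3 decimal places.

1000 cobalt × 2.8929 = 2892.9 crude
2892.9 crude × 0.14148 = 409.287492 silver
409.287492 silver × 2.6113 = 1068.7724278596 cobalt
Net change: 1068.7724278596 − 1000 = 68.7724278596 cobalt

68.772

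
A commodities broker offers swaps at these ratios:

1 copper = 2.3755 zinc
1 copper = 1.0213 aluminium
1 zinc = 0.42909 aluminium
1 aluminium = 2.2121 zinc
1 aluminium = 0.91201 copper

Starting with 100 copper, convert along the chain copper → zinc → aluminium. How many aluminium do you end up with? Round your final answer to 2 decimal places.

100 copper × 2.3755 = 237.55 zinc
237.55 zinc × 0.42909 = 101.9303295 aluminium

101.93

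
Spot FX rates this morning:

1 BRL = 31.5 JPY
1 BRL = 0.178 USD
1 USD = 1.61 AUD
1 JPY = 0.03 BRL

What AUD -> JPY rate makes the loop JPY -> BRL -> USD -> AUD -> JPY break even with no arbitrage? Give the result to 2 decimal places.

116.31

Known legs of the cycle: 0.03 × 0.178 × 1.61 = 0.0085974
For no arbitrage the full-cycle product must be 1, so the missing rate is 1 / 0.0085974 ≈ 116.3142.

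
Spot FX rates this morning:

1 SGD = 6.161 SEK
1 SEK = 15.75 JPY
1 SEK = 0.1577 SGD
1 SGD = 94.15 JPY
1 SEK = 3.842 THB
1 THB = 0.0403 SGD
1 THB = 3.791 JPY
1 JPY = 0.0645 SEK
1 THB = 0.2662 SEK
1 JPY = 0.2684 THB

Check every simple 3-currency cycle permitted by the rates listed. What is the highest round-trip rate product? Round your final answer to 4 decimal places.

JPY→THB→SEK→JPY: 0.2684 × 0.2662 × 15.75 = 1.12531
JPY→THB→SGD→JPY: 0.2684 × 0.0403 × 94.15 = 1.01838
JPY→SEK→SGD→JPY: 0.0645 × 0.1577 × 94.15 = 0.95766
SEK→THB→SGD→SEK: 3.842 × 0.0403 × 6.161 = 0.95392
JPY→SEK→THB→JPY: 0.0645 × 3.842 × 3.791 = 0.93944
Maximum is JPY→THB→SEK→JPY at 1.1253; arbitrage exists.

1.1253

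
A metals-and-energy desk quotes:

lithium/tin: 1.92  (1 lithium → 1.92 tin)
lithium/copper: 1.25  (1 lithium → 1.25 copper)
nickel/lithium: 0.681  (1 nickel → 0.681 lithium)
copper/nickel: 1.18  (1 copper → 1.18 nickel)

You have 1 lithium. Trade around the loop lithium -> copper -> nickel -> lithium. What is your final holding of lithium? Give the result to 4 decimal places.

1.0045

1 lithium × 1.25 = 1.25 copper
1.25 copper × 1.18 = 1.475 nickel
1.475 nickel × 0.681 = 1.004475 lithium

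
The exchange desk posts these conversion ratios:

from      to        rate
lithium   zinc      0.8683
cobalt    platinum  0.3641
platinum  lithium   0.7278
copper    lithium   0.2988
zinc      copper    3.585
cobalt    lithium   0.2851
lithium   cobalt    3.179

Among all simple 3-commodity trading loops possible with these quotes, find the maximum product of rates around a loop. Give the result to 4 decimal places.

0.9301

zinc→copper→lithium→zinc: 3.585 × 0.2988 × 0.8683 = 0.93012
cobalt→platinum→lithium→cobalt: 0.3641 × 0.7278 × 3.179 = 0.84241
Maximum is zinc→copper→lithium→zinc at 0.9301; no arbitrage — every cycle loses value.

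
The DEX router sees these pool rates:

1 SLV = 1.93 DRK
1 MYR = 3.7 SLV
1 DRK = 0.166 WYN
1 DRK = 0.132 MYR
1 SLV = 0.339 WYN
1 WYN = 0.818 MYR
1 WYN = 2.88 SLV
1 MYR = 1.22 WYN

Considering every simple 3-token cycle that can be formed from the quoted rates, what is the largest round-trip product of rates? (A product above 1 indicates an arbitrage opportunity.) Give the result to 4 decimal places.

1.0260

MYR→SLV→WYN→MYR: 3.7 × 0.339 × 0.818 = 1.02602
MYR→SLV→DRK→MYR: 3.7 × 1.93 × 0.132 = 0.94261
DRK→WYN→SLV→DRK: 0.166 × 2.88 × 1.93 = 0.92269
Maximum is MYR→SLV→WYN→MYR at 1.0260; arbitrage exists.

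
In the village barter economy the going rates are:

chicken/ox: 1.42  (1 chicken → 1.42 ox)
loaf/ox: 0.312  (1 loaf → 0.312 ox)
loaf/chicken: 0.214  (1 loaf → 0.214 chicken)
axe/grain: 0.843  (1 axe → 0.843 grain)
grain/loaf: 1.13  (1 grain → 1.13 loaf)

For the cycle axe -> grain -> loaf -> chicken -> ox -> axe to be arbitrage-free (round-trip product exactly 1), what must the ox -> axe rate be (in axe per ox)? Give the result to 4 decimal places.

Known legs of the cycle: 0.843 × 1.13 × 0.214 × 1.42 = 0.2894730492
For no arbitrage the full-cycle product must be 1, so the missing rate is 1 / 0.2894730492 ≈ 3.454553.

3.4546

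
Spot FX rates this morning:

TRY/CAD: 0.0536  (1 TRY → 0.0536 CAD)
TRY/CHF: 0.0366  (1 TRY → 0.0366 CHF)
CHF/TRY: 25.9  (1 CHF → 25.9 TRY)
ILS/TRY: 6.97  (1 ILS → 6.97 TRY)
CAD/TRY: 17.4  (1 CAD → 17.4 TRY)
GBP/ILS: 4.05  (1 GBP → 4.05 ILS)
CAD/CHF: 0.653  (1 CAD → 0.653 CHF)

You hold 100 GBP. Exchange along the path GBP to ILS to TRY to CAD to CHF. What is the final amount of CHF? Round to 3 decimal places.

98.802

100 GBP × 4.05 = 405 ILS
405 ILS × 6.97 = 2822.85 TRY
2822.85 TRY × 0.0536 = 151.30476 CAD
151.30476 CAD × 0.653 = 98.80200828 CHF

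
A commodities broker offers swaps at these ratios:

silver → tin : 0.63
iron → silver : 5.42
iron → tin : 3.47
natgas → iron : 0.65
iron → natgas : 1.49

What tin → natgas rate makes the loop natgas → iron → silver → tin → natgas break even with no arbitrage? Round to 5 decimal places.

Known legs of the cycle: 0.65 × 5.42 × 0.63 = 2.21949
For no arbitrage the full-cycle product must be 1, so the missing rate is 1 / 2.21949 ≈ 0.4505540.

0.45055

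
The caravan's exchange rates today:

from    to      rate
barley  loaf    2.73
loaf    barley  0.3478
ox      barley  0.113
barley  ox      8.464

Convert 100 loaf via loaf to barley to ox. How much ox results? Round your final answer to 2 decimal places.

294.38

100 loaf × 0.3478 = 34.78 barley
34.78 barley × 8.464 = 294.37792 ox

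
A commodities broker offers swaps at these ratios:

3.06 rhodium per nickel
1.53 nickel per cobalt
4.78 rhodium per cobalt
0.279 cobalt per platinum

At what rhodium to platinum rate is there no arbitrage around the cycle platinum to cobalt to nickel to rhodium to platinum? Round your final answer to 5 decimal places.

Known legs of the cycle: 0.279 × 1.53 × 3.06 = 1.3062222
For no arbitrage the full-cycle product must be 1, so the missing rate is 1 / 1.3062222 ≈ 0.7655665.

0.76557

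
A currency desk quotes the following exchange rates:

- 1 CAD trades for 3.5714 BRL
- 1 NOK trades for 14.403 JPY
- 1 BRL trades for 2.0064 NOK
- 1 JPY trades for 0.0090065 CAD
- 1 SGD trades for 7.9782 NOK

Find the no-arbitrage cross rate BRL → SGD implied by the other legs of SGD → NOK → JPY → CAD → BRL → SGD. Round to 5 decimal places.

0.27055

Known legs of the cycle: 7.9782 × 14.403 × 0.0090065 × 3.5714 = 3.69617416785188586
For no arbitrage the full-cycle product must be 1, so the missing rate is 1 / 3.69617416785188586 ≈ 0.2705500.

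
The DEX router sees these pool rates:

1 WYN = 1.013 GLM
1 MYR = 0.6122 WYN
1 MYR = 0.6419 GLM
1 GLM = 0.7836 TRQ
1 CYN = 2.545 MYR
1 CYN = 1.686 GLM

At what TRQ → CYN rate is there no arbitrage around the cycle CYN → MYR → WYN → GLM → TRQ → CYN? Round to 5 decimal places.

0.80857

Known legs of the cycle: 2.545 × 0.6122 × 1.013 × 0.7836 = 1.2367587299532
For no arbitrage the full-cycle product must be 1, so the missing rate is 1 / 1.2367587299532 ≈ 0.8085651.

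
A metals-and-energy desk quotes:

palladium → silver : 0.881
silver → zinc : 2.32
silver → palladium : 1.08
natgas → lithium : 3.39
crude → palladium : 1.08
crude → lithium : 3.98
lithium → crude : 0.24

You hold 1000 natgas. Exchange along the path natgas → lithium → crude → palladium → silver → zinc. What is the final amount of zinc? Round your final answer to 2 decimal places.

1000 natgas × 3.39 = 3390 lithium
3390 lithium × 0.24 = 813.6 crude
813.6 crude × 1.08 = 878.688 palladium
878.688 palladium × 0.881 = 774.124128 silver
774.124128 silver × 2.32 = 1795.96797696 zinc

1795.97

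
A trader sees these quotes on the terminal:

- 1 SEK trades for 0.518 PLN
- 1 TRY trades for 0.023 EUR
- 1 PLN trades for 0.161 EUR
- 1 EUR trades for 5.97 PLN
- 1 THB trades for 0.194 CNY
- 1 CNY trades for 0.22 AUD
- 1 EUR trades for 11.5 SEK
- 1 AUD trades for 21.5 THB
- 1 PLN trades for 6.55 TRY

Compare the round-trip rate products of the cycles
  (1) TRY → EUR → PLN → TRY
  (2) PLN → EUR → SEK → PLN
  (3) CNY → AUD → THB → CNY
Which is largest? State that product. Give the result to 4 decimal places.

0.9591

(1) 0.023 × 5.97 × 6.55 = 0.89938
(2) 0.161 × 11.5 × 0.518 = 0.95908
(3) 0.22 × 21.5 × 0.194 = 0.91762
Highest is cycle (2) at 0.9591 (≤1, no arbitrage).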